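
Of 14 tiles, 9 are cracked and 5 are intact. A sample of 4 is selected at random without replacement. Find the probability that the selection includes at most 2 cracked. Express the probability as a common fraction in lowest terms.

Total selections: C(14,4) = 1001.
Count the complement (more than 2 cracked): C(9,3)·C(5,1) + C(9,4)·C(5,0) = 420 + 126 = 546.
Probability = 1 − 546/1001 = 455/1001 = 5/11.

5/11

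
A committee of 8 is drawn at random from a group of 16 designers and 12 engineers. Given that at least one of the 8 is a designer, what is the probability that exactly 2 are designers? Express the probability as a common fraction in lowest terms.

112/3139

Work in counts. Selections with at least one designer: C(28,8) − C(12,8) = 3108105 − 495 = 3107610.
Of those, selections where exactly 2 are designers: C(16,2)·C(12,6) = 120·924 = 110880.
Conditional probability = 110880/3107610 = 112/3139.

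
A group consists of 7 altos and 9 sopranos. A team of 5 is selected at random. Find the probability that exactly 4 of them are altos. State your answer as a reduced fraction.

15/208

Total number of selections: C(16,5) = 4368.
Selections with exactly 4 altos: choose 4 of the 7 altos and 1 of the 9 sopranos, C(7,4)·C(9,1) = 35·9 = 315.
Probability = 315/4368 = 15/208.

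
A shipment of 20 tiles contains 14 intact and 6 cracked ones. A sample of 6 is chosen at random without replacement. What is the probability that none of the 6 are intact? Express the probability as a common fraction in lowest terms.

1/38760

There are C(20,6) = 38760 possible selections.
Selections with no intact (all cracked): C(6,6) = 1.
Probability = 1/38760.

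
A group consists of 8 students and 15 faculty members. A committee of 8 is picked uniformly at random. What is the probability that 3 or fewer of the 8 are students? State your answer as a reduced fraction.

Total selections: C(23,8) = 490314.
Favorable selections (3 or fewer students): C(8,0)·C(15,8) + C(8,1)·C(15,7) + C(8,2)·C(15,6) + C(8,3)·C(15,5) = 6435 + 51480 + 140140 + 168168 = 366223.
Probability = 366223/490314 = 33293/44574.

33293/44574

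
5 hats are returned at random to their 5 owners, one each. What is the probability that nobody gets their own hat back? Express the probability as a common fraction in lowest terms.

There are 5! = 120 assignments.
By inclusion-exclusion, assignments with no fixed points: C(5,0)·5! − C(5,1)·4! + C(5,2)·3! − C(5,3)·2! + C(5,4)·1! − C(5,5)·0! = 44.
Probability = 44/120 = 11/30.

11/30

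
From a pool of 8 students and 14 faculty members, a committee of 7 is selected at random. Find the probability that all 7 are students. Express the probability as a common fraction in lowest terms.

1/21318

There are C(22,7) = 170544 possible selections.
Selections with all students: C(8,7) = 8.
Probability = 8/170544 = 1/21318.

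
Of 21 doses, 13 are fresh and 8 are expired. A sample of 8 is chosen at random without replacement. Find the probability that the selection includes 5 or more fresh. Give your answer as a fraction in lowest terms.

There are C(21,8) = 203490 ways to choose the 8.
Favorable selections (5 or more fresh): C(13,5)·C(8,3) + C(13,6)·C(8,2) + C(13,7)·C(8,1) + C(13,8)·C(8,0) = 72072 + 48048 + 13728 + 1287 = 135135.
Probability = 135135/203490 = 429/646.

429/646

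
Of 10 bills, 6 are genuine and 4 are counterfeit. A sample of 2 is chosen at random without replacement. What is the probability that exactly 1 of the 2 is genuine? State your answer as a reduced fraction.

8/15

The sample space is all 2-subsets of the 10: C(10,2) = 45.
Selections with exactly 1 genuine: choose 1 of the 6 genuine and 1 of the 4 counterfeit, C(6,1)·C(4,1) = 6·4 = 24.
Probability = 24/45 = 8/15.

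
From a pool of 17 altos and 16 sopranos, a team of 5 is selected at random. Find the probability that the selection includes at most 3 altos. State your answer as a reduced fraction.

519/638

There are C(33,5) = 237336 ways to choose the 5.
Favorable selections (at most 3 altos): C(17,0)·C(16,5) + C(17,1)·C(16,4) + C(17,2)·C(16,3) + C(17,3)·C(16,2) = 4368 + 30940 + 76160 + 81600 = 193068.
Probability = 193068/237336 = 519/638.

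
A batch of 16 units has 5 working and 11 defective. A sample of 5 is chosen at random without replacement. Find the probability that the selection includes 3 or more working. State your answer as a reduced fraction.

101/728

Total selections: C(16,5) = 4368.
Favorable selections (3 or more working): C(5,3)·C(11,2) + C(5,4)·C(11,1) + C(5,5)·C(11,0) = 550 + 55 + 1 = 606.
Probability = 606/4368 = 101/728.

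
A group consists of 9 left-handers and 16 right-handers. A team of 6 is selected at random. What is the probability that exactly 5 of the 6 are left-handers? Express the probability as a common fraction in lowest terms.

There are C(25,6) = 177100 ways to choose 6 from 25.
Selections with exactly 5 left-handers: choose 5 of the 9 left-handers and 1 of the 16 right-handers, C(9,5)·C(16,1) = 126·16 = 2016.
Probability = 2016/177100 = 72/6325.

72/6325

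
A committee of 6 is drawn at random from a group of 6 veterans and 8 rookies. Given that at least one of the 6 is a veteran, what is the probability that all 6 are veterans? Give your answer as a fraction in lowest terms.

Work in counts. Selections with at least one veteran: C(14,6) − C(8,6) = 3003 − 28 = 2975.
Of those, selections where all 6 are veterans: C(6,6) = 1.
Conditional probability = 1/2975.

1/2975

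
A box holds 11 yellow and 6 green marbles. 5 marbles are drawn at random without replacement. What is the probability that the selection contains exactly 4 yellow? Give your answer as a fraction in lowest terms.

The sample space is all 5-subsets of the 17: C(17,5) = 6188.
Selections with exactly 4 yellow: choose 4 of the 11 yellow and 1 of the 6 green, C(11,4)·C(6,1) = 330·6 = 1980.
Probability = 1980/6188 = 495/1547.

495/1547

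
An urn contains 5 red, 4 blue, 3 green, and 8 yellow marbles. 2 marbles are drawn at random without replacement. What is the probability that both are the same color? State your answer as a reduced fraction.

There are C(20,2) = 190 ways to draw 2 marbles.
All same color: C(5,2) + C(4,2) + C(3,2) + C(8,2) = 10 + 6 + 3 + 28 = 47.
Probability = 47/190.

47/190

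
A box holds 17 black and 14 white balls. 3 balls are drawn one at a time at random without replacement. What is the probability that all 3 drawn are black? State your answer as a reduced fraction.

Multiply the conditional probabilities at each draw: 17/31 · 16/30 · 15/29 = 4080/26970 = 136/899.

136/899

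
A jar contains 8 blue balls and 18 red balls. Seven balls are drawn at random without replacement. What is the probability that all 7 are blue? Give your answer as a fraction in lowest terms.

There are C(26,7) = 657800 possible selections.
Selections with all blue: C(8,7) = 8.
Probability = 8/657800 = 1/82225.

1/82225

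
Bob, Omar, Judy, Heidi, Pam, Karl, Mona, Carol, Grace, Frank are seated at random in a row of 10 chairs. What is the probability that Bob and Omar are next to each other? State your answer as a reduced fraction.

There are 10! = 3628800 arrangements.
Treat Bob and Omar as a block: 9! arrangements of the blocks × 2 orders within the block = 2·362880 = 725760.
Probability = 725760/3628800 = 1/5.

1/5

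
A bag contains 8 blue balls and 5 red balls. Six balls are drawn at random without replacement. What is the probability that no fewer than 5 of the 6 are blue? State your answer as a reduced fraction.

Total selections: C(13,6) = 1716.
Favorable selections (no fewer than 5 blue): C(8,5)·C(5,1) + C(8,6)·C(5,0) = 280 + 28 = 308.
Probability = 308/1716 = 7/39.

7/39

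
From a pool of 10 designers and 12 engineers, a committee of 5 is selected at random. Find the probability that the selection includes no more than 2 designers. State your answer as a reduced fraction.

79/133

Total selections: C(22,5) = 26334.
Favorable selections (no more than 2 designers): C(10,0)·C(12,5) + C(10,1)·C(12,4) + C(10,2)·C(12,3) = 792 + 4950 + 9900 = 15642.
Probability = 15642/26334 = 79/133.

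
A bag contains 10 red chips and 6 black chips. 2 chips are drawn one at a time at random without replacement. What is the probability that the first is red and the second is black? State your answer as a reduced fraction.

Multiply the conditional probabilities at each draw: 10/16 · 6/15 = 60/240 = 1/4.

1/4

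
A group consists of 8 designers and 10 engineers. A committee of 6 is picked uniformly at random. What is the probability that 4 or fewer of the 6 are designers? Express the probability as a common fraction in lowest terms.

214/221

There are C(18,6) = 18564 ways to choose the 6.
Count the complement (more than 4 designers): C(8,5)·C(10,1) + C(8,6)·C(10,0) = 560 + 28 = 588.
Probability = 1 − 588/18564 = 17976/18564 = 214/221.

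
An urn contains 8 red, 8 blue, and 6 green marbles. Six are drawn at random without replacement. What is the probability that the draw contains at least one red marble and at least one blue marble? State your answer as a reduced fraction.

68608/74613

There are C(22,6) = 74613 possible draws.
By inclusion-exclusion on the complements, draws missing all red or all blue: C(14,6) + C(14,6) − C(6,6) = 3003 + 3003 − 1 = 6005.
So draws with at least one of each: 74613 − 6005 = 68608, probability 68608/74613.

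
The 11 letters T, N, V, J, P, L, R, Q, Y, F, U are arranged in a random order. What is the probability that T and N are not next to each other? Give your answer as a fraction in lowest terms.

There are 11! = 39916800 arrangements.
Arrangements with T and N adjacent: 2·10! = 7257600.
So not adjacent: 39916800 − 7257600 = 32659200, probability 32659200/39916800 = 9/11.

9/11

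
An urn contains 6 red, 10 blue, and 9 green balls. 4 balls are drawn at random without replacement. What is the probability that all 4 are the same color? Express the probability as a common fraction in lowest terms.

351/12650

There are C(25,4) = 12650 ways to draw 4 balls.
All same color: C(6,4) + C(10,4) + C(9,4) = 15 + 210 + 126 = 351.
Probability = 351/12650.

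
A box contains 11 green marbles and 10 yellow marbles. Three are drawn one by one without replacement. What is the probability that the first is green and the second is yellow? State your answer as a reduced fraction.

11/42

Multiply the conditional probabilities at each draw: 11/21 · 10/20 = 110/420 = 11/42.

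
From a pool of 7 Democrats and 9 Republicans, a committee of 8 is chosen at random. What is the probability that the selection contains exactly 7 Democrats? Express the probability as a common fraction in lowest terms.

Total number of selections: C(16,8) = 12870.
Selections with exactly 7 Democrats: choose 7 of the 7 Democrats and 1 of the 9 Republicans, C(7,7)·C(9,1) = 1·9 = 9.
Probability = 9/12870 = 1/1430.

1/1430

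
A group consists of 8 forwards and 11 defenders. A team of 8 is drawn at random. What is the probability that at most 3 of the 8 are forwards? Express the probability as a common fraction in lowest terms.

1067/1938

Total selections: C(19,8) = 75582.
Favorable selections (at most 3 forwards): C(8,0)·C(11,8) + C(8,1)·C(11,7) + C(8,2)·C(11,6) + C(8,3)·C(11,5) = 165 + 2640 + 12936 + 25872 = 41613.
Probability = 41613/75582 = 1067/1938.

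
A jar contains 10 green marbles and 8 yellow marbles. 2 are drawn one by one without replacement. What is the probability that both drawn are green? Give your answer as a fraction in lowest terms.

5/17

Multiply the conditional probabilities at each draw: 10/18 · 9/17 = 90/306 = 5/17.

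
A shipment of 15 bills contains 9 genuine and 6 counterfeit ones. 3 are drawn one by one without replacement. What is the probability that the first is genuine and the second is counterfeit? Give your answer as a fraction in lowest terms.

Multiply the conditional probabilities at each draw: 9/15 · 6/14 = 54/210 = 9/35.

9/35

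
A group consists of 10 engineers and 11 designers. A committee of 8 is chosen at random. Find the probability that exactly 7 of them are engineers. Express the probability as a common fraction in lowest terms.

44/6783

The sample space is all 8-subsets of the 21: C(21,8) = 203490.
Selections with exactly 7 engineers: choose 7 of the 10 engineers and 1 of the 11 designers, C(10,7)·C(11,1) = 120·11 = 1320.
Probability = 1320/203490 = 44/6783.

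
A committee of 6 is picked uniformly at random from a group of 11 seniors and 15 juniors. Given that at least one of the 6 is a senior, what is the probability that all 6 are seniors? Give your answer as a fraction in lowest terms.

2/975

Work in counts. Selections with at least one senior: C(26,6) − C(15,6) = 230230 − 5005 = 225225.
Of those, selections where all 6 are seniors: C(11,6) = 462.
Conditional probability = 462/225225 = 2/975.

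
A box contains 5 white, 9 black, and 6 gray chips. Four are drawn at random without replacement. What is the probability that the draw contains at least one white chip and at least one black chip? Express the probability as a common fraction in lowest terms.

211/323

There are C(20,4) = 4845 possible draws.
By inclusion-exclusion on the complements, draws missing all white or all black: C(15,4) + C(11,4) − C(6,4) = 1365 + 330 − 15 = 1680.
So draws with at least one of each: 4845 − 1680 = 3165, probability 3165/4845 = 211/323.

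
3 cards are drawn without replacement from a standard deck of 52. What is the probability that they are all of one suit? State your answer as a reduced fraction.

There are C(52,3) = 22100 possible 3-card hands.
Hands of one suit: 4 suits × C(13,3) = 4·286 = 1144.
Probability = 1144/22100 = 22/425.

22/425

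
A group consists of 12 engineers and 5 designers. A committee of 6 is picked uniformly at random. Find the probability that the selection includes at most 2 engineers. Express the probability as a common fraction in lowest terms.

171/6188

Total selections: C(17,6) = 12376.
Favorable selections (at most 2 engineers): C(12,1)·C(5,5) + C(12,2)·C(5,4) = 12 + 330 = 342.
Probability = 342/12376 = 171/6188.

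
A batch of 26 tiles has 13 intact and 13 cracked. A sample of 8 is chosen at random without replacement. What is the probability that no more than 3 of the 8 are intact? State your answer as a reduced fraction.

147/437

Total selections: C(26,8) = 1562275.
Favorable selections (no more than 3 intact): C(13,0)·C(13,8) + C(13,1)·C(13,7) + C(13,2)·C(13,6) + C(13,3)·C(13,5) = 1287 + 22308 + 133848 + 368082 = 525525.
Probability = 525525/1562275 = 147/437.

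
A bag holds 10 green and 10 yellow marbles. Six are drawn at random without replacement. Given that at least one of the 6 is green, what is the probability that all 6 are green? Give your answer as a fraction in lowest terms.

7/1285

Work in counts. Selections with at least one green: C(20,6) − C(10,6) = 38760 − 210 = 38550.
Of those, selections where all 6 are green: C(10,6) = 210.
Conditional probability = 210/38550 = 7/1285.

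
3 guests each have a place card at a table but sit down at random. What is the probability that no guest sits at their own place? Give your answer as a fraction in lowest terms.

There are 3! = 6 seatings.
By inclusion-exclusion, seatings with no fixed points: C(3,0)·3! − C(3,1)·2! + C(3,2)·1! − C(3,3)·0! = 2.
Probability = 2/6 = 1/3.

1/3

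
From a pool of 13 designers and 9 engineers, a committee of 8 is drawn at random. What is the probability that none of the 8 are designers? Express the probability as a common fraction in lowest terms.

1/35530

There are C(22,8) = 319770 possible selections.
Selections with no designers (all engineers): C(9,8) = 9.
Probability = 9/319770 = 1/35530.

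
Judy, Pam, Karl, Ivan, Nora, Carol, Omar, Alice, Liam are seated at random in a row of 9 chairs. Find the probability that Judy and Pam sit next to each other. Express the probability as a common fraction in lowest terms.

2/9

There are 9! = 362880 arrangements.
Treat Judy and Pam as a block: 8! arrangements of the blocks × 2 orders within the block = 2·40320 = 80640.
Probability = 80640/362880 = 2/9.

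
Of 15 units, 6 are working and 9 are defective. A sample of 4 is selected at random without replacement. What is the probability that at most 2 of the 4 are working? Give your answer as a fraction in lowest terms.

Total selections: C(15,4) = 1365.
Count the complement (more than 2 working): C(6,3)·C(9,1) + C(6,4)·C(9,0) = 180 + 15 = 195.
Probability = 1 − 195/1365 = 1170/1365 = 6/7.

6/7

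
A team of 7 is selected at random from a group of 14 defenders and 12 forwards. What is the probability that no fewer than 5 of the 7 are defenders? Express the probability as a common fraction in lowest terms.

6/23

Total selections: C(26,7) = 657800.
Favorable selections (no fewer than 5 defenders): C(14,5)·C(12,2) + C(14,6)·C(12,1) + C(14,7)·C(12,0) = 132132 + 36036 + 3432 = 171600.
Probability = 171600/657800 = 6/23.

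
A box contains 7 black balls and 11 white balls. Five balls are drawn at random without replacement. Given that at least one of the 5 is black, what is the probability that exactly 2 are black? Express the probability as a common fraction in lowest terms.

165/386

Work in counts. Selections with at least one black: C(18,5) − C(11,5) = 8568 − 462 = 8106.
Of those, selections where exactly 2 are black: C(7,2)·C(11,3) = 21·165 = 3465.
Conditional probability = 3465/8106 = 165/386.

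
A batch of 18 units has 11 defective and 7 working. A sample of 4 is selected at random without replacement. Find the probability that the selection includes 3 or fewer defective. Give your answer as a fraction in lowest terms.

91/102

Total selections: C(18,4) = 3060.
The complement is exactly 4 defective: C(11,4)·C(7,0) = 330.
Probability = 1 − 330/3060 = 2730/3060 = 91/102.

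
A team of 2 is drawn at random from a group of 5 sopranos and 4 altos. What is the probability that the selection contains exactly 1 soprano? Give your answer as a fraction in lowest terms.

The sample space is all 2-subsets of the 9: C(9,2) = 36.
Selections with exactly 1 soprano: choose 1 of the 5 sopranos and 1 of the 4 altos, C(5,1)·C(4,1) = 5·4 = 20.
Probability = 20/36 = 5/9.

5/9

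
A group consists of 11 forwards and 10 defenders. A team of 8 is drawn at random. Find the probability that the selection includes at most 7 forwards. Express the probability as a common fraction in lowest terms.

There are C(21,8) = 203490 ways to choose the 8.
The complement is exactly 8 forwards: C(11,8)·C(10,0) = 165.
Probability = 1 − 165/203490 = 203325/203490 = 13555/13566.

13555/13566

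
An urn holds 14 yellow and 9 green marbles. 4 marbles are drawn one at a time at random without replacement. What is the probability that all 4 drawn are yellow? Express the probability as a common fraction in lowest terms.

13/115

Multiply the conditional probabilities at each draw: 14/23 · 13/22 · 12/21 · 11/20 = 24024/212520 = 13/115.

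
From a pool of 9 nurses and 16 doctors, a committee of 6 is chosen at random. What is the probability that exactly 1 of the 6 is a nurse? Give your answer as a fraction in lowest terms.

1404/6325

Total number of selections: C(25,6) = 177100.
Selections with exactly 1 nurse: choose 1 of the 9 nurses and 5 of the 16 doctors, C(9,1)·C(16,5) = 9·4368 = 39312.
Probability = 39312/177100 = 1404/6325.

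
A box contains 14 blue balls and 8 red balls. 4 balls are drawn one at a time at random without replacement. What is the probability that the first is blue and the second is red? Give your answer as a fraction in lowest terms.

8/33

Multiply the conditional probabilities at each draw: 14/22 · 8/21 = 112/462 = 8/33.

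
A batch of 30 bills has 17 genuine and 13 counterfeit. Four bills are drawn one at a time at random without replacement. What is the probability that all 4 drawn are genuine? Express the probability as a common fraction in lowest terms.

Multiply the conditional probabilities at each draw: 17/30 · 16/29 · 15/28 · 14/27 = 57120/657720 = 68/783.

68/783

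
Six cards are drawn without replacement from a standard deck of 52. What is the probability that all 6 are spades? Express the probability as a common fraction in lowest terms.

There are C(52,6) = 20358520 possible 6-card hands.
Hands that are all spades: C(13,6) = 1716.
Probability = 1716/20358520 = 33/391510.

33/391510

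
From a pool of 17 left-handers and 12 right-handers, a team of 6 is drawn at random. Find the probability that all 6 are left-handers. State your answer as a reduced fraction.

There are C(29,6) = 475020 possible selections.
Selections with all left-handers: C(17,6) = 12376.
Probability = 12376/475020 = 34/1305.

34/1305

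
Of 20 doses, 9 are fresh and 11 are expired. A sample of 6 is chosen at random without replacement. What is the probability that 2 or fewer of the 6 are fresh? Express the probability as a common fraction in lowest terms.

There are C(20,6) = 38760 ways to choose the 6.
Favorable selections (2 or fewer fresh): C(9,0)·C(11,6) + C(9,1)·C(11,5) + C(9,2)·C(11,4) = 462 + 4158 + 11880 = 16500.
Probability = 16500/38760 = 275/646.

275/646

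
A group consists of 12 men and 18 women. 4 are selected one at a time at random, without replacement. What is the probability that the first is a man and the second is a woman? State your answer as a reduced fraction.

36/145

Multiply the conditional probabilities at each draw: 12/30 · 18/29 = 216/870 = 36/145.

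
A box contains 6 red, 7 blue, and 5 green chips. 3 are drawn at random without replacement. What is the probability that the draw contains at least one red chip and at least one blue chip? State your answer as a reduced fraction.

147/272

There are C(18,3) = 816 possible draws.
By inclusion-exclusion on the complements, draws missing all red or all blue: C(12,3) + C(11,3) − C(5,3) = 220 + 165 − 10 = 375.
So draws with at least one of each: 816 − 375 = 441, probability 441/816 = 147/272.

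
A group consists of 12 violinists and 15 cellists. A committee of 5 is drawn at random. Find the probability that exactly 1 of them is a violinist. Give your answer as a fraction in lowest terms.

14/69

There are C(27,5) = 80730 ways to choose 5 from 27.
Selections with exactly 1 violinist: choose 1 of the 12 violinists and 4 of the 15 cellists, C(12,1)·C(15,4) = 12·1365 = 16380.
Probability = 16380/80730 = 14/69.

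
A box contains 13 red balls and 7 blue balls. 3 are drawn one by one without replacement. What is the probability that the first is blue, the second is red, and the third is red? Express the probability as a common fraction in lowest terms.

91/570

Multiply the conditional probabilities at each draw: 7/20 · 13/19 · 12/18 = 1092/6840 = 91/570.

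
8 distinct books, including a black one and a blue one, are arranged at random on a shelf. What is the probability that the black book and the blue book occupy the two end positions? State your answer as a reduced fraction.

There are 8! = 40320 arrangements.
Place the black book and the blue book at the ends in 2 ways, arrange the remaining 6 in 6! = 720 ways: 2·720 = 1440.
Probability = 1440/40320 = 1/28.

1/28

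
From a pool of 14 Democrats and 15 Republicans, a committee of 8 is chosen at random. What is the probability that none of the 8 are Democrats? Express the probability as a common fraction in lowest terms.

There are C(29,8) = 4292145 possible selections.
Selections with no Democrats (all Republicans): C(15,8) = 6435.
Probability = 6435/4292145 = 1/667.

1/667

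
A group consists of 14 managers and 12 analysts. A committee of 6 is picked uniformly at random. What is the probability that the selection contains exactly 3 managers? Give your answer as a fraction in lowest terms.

8/23

There are C(26,6) = 230230 ways to choose 6 from 26.
Selections with exactly 3 managers: choose 3 of the 14 managers and 3 of the 12 analysts, C(14,3)·C(12,3) = 364·220 = 80080.
Probability = 80080/230230 = 8/23.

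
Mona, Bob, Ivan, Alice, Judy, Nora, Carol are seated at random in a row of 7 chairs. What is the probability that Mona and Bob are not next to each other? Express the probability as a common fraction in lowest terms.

5/7

There are 7! = 5040 arrangements.
Arrangements with Mona and Bob adjacent: 2·6! = 1440.
So not adjacent: 5040 − 1440 = 3600, probability 3600/5040 = 5/7.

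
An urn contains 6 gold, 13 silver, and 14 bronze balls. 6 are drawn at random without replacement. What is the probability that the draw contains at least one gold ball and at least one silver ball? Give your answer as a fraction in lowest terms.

775801/1107568

There are C(33,6) = 1107568 possible draws.
By inclusion-exclusion on the complements, draws missing all gold or all silver: C(27,6) + C(20,6) − C(14,6) = 296010 + 38760 − 3003 = 331767.
So draws with at least one of each: 1107568 − 331767 = 775801, probability 775801/1107568.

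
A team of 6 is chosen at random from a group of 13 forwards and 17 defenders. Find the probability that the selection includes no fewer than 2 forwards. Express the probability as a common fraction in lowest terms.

367/435

Total selections: C(30,6) = 593775.
Count the complement (fewer than 2 forwards): C(13,0)·C(17,6) + C(13,1)·C(17,5) = 12376 + 80444 = 92820.
Probability = 1 − 92820/593775 = 500955/593775 = 367/435.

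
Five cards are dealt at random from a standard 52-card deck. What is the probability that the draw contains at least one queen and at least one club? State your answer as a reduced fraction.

There are C(52,5) = 2598960 possible draws.
By inclusion-exclusion on the complements, draws missing all queens or all clubs: C(48,5) + C(39,5) − C(36,5) = 1712304 + 575757 − 376992 = 1911069.
So draws with at least one of each: 2598960 − 1911069 = 687891, probability 687891/2598960 = 229297/866320.

229297/866320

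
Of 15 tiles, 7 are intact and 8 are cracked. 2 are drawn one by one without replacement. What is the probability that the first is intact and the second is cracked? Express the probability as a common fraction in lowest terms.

4/15

Multiply the conditional probabilities at each draw: 7/15 · 8/14 = 56/210 = 4/15.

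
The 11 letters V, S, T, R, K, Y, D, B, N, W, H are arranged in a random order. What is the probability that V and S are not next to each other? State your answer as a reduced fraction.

9/11

There are 11! = 39916800 arrangements.
Arrangements with V and S adjacent: 2·10! = 7257600.
So not adjacent: 39916800 − 7257600 = 32659200, probability 32659200/39916800 = 9/11.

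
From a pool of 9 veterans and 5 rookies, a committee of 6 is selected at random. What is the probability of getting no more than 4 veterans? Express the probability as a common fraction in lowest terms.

Total selections: C(14,6) = 3003.
Count the complement (more than 4 veterans): C(9,5)·C(5,1) + C(9,6)·C(5,0) = 630 + 84 = 714.
Probability = 1 − 714/3003 = 2289/3003 = 109/143.

109/143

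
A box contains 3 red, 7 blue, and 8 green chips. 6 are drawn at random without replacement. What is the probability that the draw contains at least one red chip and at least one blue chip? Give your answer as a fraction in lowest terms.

625/884

There are C(18,6) = 18564 possible draws.
By inclusion-exclusion on the complements, draws missing all red or all blue: C(15,6) + C(11,6) − C(8,6) = 5005 + 462 − 28 = 5439.
So draws with at least one of each: 18564 − 5439 = 13125, probability 13125/18564 = 625/884.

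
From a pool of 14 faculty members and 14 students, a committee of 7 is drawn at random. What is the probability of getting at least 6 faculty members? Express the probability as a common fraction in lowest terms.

There are C(28,7) = 1184040 ways to choose the 7.
Favorable selections (at least 6 faculty members): C(14,6)·C(14,1) + C(14,7)·C(14,0) = 42042 + 3432 = 45474.
Probability = 45474/1184040 = 53/1380.

53/1380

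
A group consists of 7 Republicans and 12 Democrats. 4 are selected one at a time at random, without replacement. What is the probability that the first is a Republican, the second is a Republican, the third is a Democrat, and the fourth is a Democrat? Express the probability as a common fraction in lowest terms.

Multiply the conditional probabilities at each draw: 7/19 · 6/18 · 12/17 · 11/16 = 5544/93024 = 77/1292.

77/1292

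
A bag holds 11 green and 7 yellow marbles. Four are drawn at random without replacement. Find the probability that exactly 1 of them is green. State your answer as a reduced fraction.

Total number of selections: C(18,4) = 3060.
Selections with exactly 1 green: choose 1 of the 11 green and 3 of the 7 yellow, C(11,1)·C(7,3) = 11·35 = 385.
Probability = 385/3060 = 77/612.

77/612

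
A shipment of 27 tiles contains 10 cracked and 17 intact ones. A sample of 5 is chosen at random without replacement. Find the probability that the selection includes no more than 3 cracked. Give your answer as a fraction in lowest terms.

986/1035

Total selections: C(27,5) = 80730.
Count the complement (more than 3 cracked): C(10,4)·C(17,1) + C(10,5)·C(17,0) = 3570 + 252 = 3822.
Probability = 1 − 3822/80730 = 76908/80730 = 986/1035.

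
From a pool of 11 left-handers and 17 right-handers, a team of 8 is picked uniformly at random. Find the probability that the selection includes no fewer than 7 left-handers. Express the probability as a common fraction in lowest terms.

There are C(28,8) = 3108105 ways to choose the 8.
Favorable selections (no fewer than 7 left-handers): C(11,7)·C(17,1) + C(11,8)·C(17,0) = 5610 + 165 = 5775.
Probability = 5775/3108105 = 5/2691.

5/2691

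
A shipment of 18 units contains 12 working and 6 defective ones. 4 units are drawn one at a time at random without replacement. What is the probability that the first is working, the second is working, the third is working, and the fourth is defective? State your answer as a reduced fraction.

Multiply the conditional probabilities at each draw: 12/18 · 11/17 · 10/16 · 6/15 = 7920/73440 = 11/102.

11/102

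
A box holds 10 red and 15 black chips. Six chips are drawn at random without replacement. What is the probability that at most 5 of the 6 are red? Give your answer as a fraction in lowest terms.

Total selections: C(25,6) = 177100.
The complement is exactly 6 red: C(10,6)·C(15,0) = 210.
Probability = 1 − 210/177100 = 176890/177100 = 2527/2530.

2527/2530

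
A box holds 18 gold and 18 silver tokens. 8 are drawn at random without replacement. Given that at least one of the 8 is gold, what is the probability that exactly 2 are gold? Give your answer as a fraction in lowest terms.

Work in counts. Selections with at least one gold: C(36,8) − C(18,8) = 30260340 − 43758 = 30216582.
Of those, selections where exactly 2 are gold: C(18,2)·C(18,6) = 153·18564 = 2840292.
Conditional probability = 2840292/30216582 = 9282/98747.

9282/98747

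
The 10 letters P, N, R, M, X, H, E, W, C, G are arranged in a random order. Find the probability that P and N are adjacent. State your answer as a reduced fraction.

1/5

There are 10! = 3628800 arrangements.
Treat P and N as a block: 9! arrangements of the blocks × 2 orders within the block = 2·362880 = 725760.
Probability = 725760/3628800 = 1/5.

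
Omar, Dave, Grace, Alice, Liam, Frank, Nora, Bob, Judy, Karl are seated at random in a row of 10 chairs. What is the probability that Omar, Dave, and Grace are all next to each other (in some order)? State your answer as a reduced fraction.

1/15

There are 10! = 3628800 arrangements.
Treat the three as one block: 8! placements × 3! orders within the block = 40320·6 = 241920.
Probability = 241920/3628800 = 1/15.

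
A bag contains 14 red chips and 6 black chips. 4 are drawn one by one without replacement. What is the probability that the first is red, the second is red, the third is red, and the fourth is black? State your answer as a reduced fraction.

182/1615

Multiply the conditional probabilities at each draw: 14/20 · 13/19 · 12/18 · 6/17 = 13104/116280 = 182/1615.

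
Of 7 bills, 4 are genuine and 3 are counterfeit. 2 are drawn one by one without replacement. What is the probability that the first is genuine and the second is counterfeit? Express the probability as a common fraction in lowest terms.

2/7

Multiply the conditional probabilities at each draw: 4/7 · 3/6 = 12/42 = 2/7.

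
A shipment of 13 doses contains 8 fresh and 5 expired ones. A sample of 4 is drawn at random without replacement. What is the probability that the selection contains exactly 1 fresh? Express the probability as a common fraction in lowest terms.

The sample space is all 4-subsets of the 13: C(13,4) = 715.
Selections with exactly 1 fresh: choose 1 of the 8 fresh and 3 of the 5 expired, C(8,1)·C(5,3) = 8·10 = 80.
Probability = 80/715 = 16/143.

16/143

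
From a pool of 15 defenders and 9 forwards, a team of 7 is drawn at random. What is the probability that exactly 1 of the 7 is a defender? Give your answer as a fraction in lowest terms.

Total number of selections: C(24,7) = 346104.
Selections with exactly 1 defender: choose 1 of the 15 defenders and 6 of the 9 forwards, C(15,1)·C(9,6) = 15·84 = 1260.
Probability = 1260/346104 = 35/9614.

35/9614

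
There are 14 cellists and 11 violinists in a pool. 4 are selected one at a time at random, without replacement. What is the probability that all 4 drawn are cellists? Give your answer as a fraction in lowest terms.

91/1150

Multiply the conditional probabilities at each draw: 14/25 · 13/24 · 12/23 · 11/22 = 24024/303600 = 91/1150.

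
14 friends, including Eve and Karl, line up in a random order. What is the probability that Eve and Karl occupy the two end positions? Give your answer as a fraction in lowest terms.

There are 14! = 87178291200 arrangements.
Place Eve and Karl at the ends in 2 ways, arrange the remaining 12 in 12! = 479001600 ways: 2·479001600 = 958003200.
Probability = 958003200/87178291200 = 1/91.

1/91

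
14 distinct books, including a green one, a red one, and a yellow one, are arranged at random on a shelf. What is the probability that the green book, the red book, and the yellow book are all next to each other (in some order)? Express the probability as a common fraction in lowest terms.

There are 14! = 87178291200 arrangements.
Treat the three as one block: 12! placements × 3! orders within the block = 479001600·6 = 2874009600.
Probability = 2874009600/87178291200 = 3/91.

3/91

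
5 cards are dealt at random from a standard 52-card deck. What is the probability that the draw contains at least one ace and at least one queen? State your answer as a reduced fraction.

6509/64974

There are C(52,5) = 2598960 possible draws.
By inclusion-exclusion on the complements, draws missing all aces or all queens: C(48,5) + C(48,5) − C(44,5) = 1712304 + 1712304 − 1086008 = 2338600.
So draws with at least one of each: 2598960 − 2338600 = 260360, probability 260360/2598960 = 6509/64974.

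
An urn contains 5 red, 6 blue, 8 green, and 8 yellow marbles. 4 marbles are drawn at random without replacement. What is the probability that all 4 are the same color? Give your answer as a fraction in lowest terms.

16/1755

There are C(27,4) = 17550 ways to draw 4 marbles.
All same color: C(5,4) + C(6,4) + C(8,4) + C(8,4) = 5 + 15 + 70 + 70 = 160.
Probability = 160/17550 = 16/1755.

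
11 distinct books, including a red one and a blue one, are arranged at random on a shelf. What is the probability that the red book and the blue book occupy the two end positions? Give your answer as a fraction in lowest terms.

There are 11! = 39916800 arrangements.
Place the red book and the blue book at the ends in 2 ways, arrange the remaining 9 in 9! = 362880 ways: 2·362880 = 725760.
Probability = 725760/39916800 = 1/55.

1/55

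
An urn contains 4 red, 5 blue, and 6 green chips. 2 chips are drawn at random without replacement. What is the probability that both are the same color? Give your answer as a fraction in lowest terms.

31/105

There are C(15,2) = 105 ways to draw 2 chips.
All same color: C(4,2) + C(5,2) + C(6,2) = 6 + 10 + 15 = 31.
Probability = 31/105.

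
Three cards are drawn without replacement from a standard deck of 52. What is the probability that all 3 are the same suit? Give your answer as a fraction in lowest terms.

There are C(52,3) = 22100 possible 3-card hands.
Hands of one suit: 4 suits × C(13,3) = 4·286 = 1144.
Probability = 1144/22100 = 22/425.

22/425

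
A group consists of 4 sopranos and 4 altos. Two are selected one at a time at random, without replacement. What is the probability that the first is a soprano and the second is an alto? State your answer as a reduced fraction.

2/7

Multiply the conditional probabilities at each draw: 4/8 · 4/7 = 16/56 = 2/7.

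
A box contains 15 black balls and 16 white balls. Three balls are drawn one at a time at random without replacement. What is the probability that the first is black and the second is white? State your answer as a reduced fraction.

8/31

Multiply the conditional probabilities at each draw: 15/31 · 16/30 = 240/930 = 8/31.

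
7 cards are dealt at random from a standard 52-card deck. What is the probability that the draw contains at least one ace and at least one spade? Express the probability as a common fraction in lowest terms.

There are C(52,7) = 133784560 possible draws.
By inclusion-exclusion on the complements, draws missing all aces or all spades: C(48,7) + C(39,7) − C(36,7) = 73629072 + 15380937 − 8347680 = 80662329.
So draws with at least one of each: 133784560 − 80662329 = 53122231, probability 53122231/133784560.

53122231/133784560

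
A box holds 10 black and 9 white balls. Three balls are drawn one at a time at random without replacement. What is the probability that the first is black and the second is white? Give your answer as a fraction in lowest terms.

Multiply the conditional probabilities at each draw: 10/19 · 9/18 = 90/342 = 5/19.

5/19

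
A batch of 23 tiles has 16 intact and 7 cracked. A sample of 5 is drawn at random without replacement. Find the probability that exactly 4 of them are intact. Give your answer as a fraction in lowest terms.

The sample space is all 5-subsets of the 23: C(23,5) = 33649.
Selections with exactly 4 intact: choose 4 of the 16 intact and 1 of the 7 cracked, C(16,4)·C(7,1) = 1820·7 = 12740.
Probability = 12740/33649 = 1820/4807.

1820/4807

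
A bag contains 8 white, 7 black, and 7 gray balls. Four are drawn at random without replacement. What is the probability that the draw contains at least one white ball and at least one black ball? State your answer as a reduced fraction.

712/1045

There are C(22,4) = 7315 possible draws.
By inclusion-exclusion on the complements, draws missing all white or all black: C(14,4) + C(15,4) − C(7,4) = 1001 + 1365 − 35 = 2331.
So draws with at least one of each: 7315 − 2331 = 4984, probability 4984/7315 = 712/1045.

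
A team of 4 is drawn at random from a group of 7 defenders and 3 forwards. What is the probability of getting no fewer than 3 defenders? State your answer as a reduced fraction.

2/3

Total selections: C(10,4) = 210.
Favorable selections (no fewer than 3 defenders): C(7,3)·C(3,1) + C(7,4)·C(3,0) = 105 + 35 = 140.
Probability = 140/210 = 2/3.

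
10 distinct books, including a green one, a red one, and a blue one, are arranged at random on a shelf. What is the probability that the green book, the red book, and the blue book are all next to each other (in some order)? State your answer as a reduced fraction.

1/15

There are 10! = 3628800 arrangements.
Treat the three as one block: 8! placements × 3! orders within the block = 40320·6 = 241920.
Probability = 241920/3628800 = 1/15.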